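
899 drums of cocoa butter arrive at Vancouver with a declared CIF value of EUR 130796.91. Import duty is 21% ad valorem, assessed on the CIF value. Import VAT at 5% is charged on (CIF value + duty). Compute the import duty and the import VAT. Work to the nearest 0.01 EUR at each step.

Import duty = 130796.91 × 21% = 27467.35
VAT base = CIF + duty = 130796.91 + 27467.35 = 158264.26
Import VAT = 158264.26 × 5% = 7913.21

Import duty: EUR 27467.35; import VAT: EUR 7913.21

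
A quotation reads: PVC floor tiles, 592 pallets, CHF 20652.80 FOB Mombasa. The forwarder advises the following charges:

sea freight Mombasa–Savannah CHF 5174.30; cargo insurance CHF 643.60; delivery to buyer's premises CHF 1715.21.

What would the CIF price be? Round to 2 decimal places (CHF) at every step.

CIF price: CHF 26470.70

Not relevant to the conversion: delivery — on the buyer under both terms; not part of either seller's price.
From FOB to CIF, the seller additionally bears: freight, insurance.
CIF price = 20652.80 + 5174.30 + 643.60 = 26470.70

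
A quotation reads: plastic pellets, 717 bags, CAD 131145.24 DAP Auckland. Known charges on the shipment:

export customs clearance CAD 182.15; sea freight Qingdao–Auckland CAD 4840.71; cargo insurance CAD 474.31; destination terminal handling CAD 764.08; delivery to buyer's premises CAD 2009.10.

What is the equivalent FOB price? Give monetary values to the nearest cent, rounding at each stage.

Not relevant to the conversion: export clearance — on the seller under both DAP and FOB; already in the DAP price and stays in the FOB price.
From DAP to FOB, the seller no longer bears: freight, insurance, destination terminal, delivery.
FOB price = 131145.24 − 4840.71 − 474.31 − 764.08 − 2009.10 = 123057.04

FOB price: CAD 123057.04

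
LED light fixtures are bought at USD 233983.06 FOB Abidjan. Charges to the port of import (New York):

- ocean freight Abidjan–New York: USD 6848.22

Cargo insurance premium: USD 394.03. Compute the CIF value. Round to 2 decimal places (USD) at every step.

CIF = FOB price + freight + insurance
CIF = 233983.06 + 6848.22 + 394.03 = 241225.31

CIF value: USD 241225.31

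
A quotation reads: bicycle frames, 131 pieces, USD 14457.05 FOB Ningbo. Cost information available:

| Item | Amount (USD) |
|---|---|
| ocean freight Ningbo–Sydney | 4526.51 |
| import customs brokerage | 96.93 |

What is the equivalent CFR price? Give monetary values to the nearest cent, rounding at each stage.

Not relevant to the conversion: brokerage — on the buyer under both terms; not part of either seller's price.
From FOB to CFR, the seller additionally bears: freight.
CFR price = 14457.05 + 4526.51 = 18983.56

CFR price: USD 18983.56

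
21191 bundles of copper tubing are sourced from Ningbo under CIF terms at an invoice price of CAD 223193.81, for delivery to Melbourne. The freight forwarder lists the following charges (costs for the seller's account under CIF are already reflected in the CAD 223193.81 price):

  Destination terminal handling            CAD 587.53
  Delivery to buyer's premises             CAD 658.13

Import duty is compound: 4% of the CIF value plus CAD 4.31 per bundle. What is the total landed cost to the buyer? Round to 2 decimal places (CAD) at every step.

Total landed cost: CAD 324700.43

CIF: the seller pays costs through ocean freight and marine insurance to the destination port.
The CIF price already equals the CIF value: 223193.81
Ad valorem component: 223193.81 × 4% = 8927.75
Specific component: 21191 × 4.31 = 91333.21
Import duty = 8927.75 + 91333.21 = 100260.96
Buyer bears: destination terminal 587.53 + delivery 658.13 + duty 100260.96 = 101506.62
Landed cost = invoice 223193.81 + 101506.62 = 324700.43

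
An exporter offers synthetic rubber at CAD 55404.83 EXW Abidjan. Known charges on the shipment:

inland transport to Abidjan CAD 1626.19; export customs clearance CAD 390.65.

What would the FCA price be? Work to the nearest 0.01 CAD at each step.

From EXW to FCA, the seller additionally bears: inland to port, export clearance.
FCA price = 55404.83 + 1626.19 + 390.65 = 57421.67

FCA price: CAD 57421.67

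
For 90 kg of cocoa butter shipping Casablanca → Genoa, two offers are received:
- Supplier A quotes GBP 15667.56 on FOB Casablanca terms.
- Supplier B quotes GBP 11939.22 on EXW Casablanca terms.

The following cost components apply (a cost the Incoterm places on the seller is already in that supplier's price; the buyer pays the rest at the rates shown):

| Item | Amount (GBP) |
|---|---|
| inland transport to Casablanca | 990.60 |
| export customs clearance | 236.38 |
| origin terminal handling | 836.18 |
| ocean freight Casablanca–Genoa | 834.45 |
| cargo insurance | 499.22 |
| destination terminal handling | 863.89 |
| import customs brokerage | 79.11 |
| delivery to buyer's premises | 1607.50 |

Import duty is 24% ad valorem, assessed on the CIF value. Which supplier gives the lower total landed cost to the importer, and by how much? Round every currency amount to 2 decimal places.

Supplier A (FOB):
CIF value = FOB price + freight + insurance = 15667.56 + 834.45 + 499.22 = 17001.23
Import duty = 17001.23 × 24% = 4080.30
Buyer bears (A): 834.45 + 499.22 + 863.89 + 79.11 + 1607.50 = 3884.17
Landed cost (A) = invoice 15667.56 + 3884.17 + duty 4080.30 = 23632.03
Supplier B (EXW):
CIF value = EXW price + inland to port + export clearance + origin terminal + freight + insurance = 11939.22 + 990.60 + 236.38 + 836.18 + 834.45 + 499.22 = 15336.05
Import duty = 15336.05 × 24% = 3680.65
Buyer bears (B): 990.60 + 236.38 + 836.18 + 834.45 + 499.22 + 863.89 + 79.11 + 1607.50 = 5947.33
Landed cost (B) = invoice 11939.22 + 5947.33 + duty 3680.65 = 21567.20
Difference = |23632.03 − 21567.20| = 2064.83

Supplier B is cheaper by GBP 2064.83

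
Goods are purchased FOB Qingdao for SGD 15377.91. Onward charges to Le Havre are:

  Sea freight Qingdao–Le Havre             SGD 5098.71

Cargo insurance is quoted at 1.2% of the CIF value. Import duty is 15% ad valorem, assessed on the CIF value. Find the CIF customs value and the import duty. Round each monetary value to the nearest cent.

CIF value: SGD 20725.32; import duty: SGD 3108.80

Let C be the CIF value. C = FOB price + freight + 1.2% × C
C − 1.2% × C = 15377.91 + 5098.71
0.988 × C = 20476.62
C = 20476.62 / 0.988 = 20725.32
Insurance premium = 1.2% × 20725.32 = 248.70
Import duty = 20725.32 × 15% = 3108.80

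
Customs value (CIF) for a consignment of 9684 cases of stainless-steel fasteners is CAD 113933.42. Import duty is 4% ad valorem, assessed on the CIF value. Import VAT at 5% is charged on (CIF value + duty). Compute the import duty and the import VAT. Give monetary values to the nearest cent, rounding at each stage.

Import duty = 113933.42 × 4% = 4557.34
VAT base = CIF + duty = 113933.42 + 4557.34 = 118490.76
Import VAT = 118490.76 × 5% = 5924.54

Import duty: CAD 4557.34; import VAT: CAD 5924.54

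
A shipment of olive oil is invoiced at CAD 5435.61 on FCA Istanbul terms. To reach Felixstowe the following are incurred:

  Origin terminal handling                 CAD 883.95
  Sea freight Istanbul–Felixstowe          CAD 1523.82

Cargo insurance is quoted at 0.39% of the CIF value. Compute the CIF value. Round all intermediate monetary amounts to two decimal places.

CIF value: CAD 7874.09

Let C be the CIF value. C = FCA price + pre-shipment costs + freight + 0.39% × C
C − 0.39% × C = 5435.61 + 883.95 + 1523.82
0.9961 × C = 7843.38
C = 7843.38 / 0.9961 = 7874.09
Insurance premium = 0.39% × 7874.09 = 30.71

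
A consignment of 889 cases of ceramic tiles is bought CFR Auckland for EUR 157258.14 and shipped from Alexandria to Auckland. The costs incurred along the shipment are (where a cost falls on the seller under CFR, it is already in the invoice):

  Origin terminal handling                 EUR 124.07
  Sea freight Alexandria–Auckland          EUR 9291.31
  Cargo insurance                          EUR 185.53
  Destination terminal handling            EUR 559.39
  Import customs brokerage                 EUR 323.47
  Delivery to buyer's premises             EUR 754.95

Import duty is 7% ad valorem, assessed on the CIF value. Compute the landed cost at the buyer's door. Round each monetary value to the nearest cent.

Total landed cost: EUR 170102.54

CFR: the seller pays costs through ocean freight to the destination port, but not insurance.
Already in the invoice (seller's account under CFR): origin terminal, freight — exclude.
CIF value = CFR price + insurance = 157258.14 + 185.53 = 157443.67
Import duty = 157443.67 × 7% = 11021.06
Buyer bears: insurance 185.53 + destination terminal 559.39 + brokerage 323.47 + delivery 754.95 + duty 11021.06 = 12844.40
Landed cost = invoice 157258.14 + 12844.40 = 170102.54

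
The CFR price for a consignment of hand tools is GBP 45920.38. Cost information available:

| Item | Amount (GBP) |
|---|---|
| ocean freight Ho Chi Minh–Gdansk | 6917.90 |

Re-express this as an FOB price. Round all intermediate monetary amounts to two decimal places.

FOB price: GBP 39002.48

From CFR to FOB, the seller no longer bears: freight.
FOB price = 45920.38 − 6917.90 = 39002.48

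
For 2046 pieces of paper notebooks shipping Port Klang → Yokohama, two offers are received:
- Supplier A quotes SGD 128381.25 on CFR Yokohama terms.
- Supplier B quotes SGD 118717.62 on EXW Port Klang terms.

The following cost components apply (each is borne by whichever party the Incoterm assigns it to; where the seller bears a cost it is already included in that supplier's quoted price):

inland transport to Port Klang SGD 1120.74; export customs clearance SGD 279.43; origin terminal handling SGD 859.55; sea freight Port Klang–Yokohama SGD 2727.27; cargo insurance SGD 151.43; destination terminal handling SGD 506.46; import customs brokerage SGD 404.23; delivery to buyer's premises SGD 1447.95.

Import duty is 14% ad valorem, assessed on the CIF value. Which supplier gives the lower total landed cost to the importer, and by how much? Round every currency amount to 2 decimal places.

Supplier A (CFR):
CIF value = CFR price + insurance = 128381.25 + 151.43 = 128532.68
Import duty = 128532.68 × 14% = 17994.58
Buyer bears (A): 151.43 + 506.46 + 404.23 + 1447.95 = 2510.07
Landed cost (A) = invoice 128381.25 + 2510.07 + duty 17994.58 = 148885.90
Supplier B (EXW):
CIF value = EXW price + inland to port + export clearance + origin terminal + freight + insurance = 118717.62 + 1120.74 + 279.43 + 859.55 + 2727.27 + 151.43 = 123856.04
Import duty = 123856.04 × 14% = 17339.85
Buyer bears (B): 1120.74 + 279.43 + 859.55 + 2727.27 + 151.43 + 506.46 + 404.23 + 1447.95 = 7497.06
Landed cost (B) = invoice 118717.62 + 7497.06 + duty 17339.85 = 143554.53
Difference = |148885.90 − 143554.53| = 5331.37

Supplier B is cheaper by SGD 5331.37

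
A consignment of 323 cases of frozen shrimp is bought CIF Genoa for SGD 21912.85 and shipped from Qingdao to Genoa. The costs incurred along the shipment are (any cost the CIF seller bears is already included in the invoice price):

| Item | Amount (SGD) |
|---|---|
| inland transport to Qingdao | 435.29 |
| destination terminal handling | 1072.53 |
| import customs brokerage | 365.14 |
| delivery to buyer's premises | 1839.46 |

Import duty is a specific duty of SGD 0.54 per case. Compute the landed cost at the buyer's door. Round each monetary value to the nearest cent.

CIF: the seller pays costs through ocean freight and marine insurance to the destination port.
Already in the invoice (seller's account under CIF): inland to port — exclude.
The CIF price already equals the CIF value: 21912.85
Import duty = 323 × 0.54 = 174.42
Buyer bears: destination terminal 1072.53 + brokerage 365.14 + delivery 1839.46 + duty 174.42 = 3451.55
Landed cost = invoice 21912.85 + 3451.55 = 25364.40

Total landed cost: SGD 25364.40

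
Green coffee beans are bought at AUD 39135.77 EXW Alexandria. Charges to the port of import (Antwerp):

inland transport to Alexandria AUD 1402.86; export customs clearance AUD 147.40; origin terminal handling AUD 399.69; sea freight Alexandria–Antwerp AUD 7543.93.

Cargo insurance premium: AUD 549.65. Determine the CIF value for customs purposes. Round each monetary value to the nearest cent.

CIF value: AUD 49179.30

CIF = EXW price + pre-shipment costs + freight + insurance
CIF = 39135.77 + 1402.86 + 147.40 + 399.69 + 7543.93 + 549.65 = 49179.30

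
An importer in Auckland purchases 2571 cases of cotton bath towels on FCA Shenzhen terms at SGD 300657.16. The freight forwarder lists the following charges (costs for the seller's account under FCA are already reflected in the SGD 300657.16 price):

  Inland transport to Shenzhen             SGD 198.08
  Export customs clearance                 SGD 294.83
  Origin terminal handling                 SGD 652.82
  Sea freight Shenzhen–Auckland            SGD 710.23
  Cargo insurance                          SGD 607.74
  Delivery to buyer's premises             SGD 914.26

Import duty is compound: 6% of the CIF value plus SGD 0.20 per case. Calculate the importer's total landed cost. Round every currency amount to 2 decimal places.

FCA: the seller delivers export-cleared goods to the carrier; the buyer bears costs from that point.
Already in the invoice (seller's account under FCA): inland to port, export clearance — exclude.
CIF value = FCA price + origin terminal + freight + insurance = 300657.16 + 652.82 + 710.23 + 607.74 = 302627.95
Ad valorem component: 302627.95 × 6% = 18157.68
Specific component: 2571 × 0.20 = 514.20
Import duty = 18157.68 + 514.20 = 18671.88
Buyer bears: origin terminal 652.82 + freight 710.23 + insurance 607.74 + delivery 914.26 + duty 18671.88 = 21556.93
Landed cost = invoice 300657.16 + 21556.93 = 322214.09

Total landed cost: SGD 322214.09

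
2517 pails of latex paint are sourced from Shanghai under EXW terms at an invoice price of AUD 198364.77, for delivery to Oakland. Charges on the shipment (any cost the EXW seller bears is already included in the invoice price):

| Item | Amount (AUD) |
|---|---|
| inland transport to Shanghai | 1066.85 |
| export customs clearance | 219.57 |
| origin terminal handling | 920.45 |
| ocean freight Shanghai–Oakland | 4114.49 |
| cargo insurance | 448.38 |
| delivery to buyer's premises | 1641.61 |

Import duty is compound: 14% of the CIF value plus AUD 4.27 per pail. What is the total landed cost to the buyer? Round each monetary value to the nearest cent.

Total landed cost: AUD 246242.54

EXW: the seller makes goods available at their premises; the buyer bears all onward costs.
CIF value = EXW price + inland to port + export clearance + origin terminal + freight + insurance = 198364.77 + 1066.85 + 219.57 + 920.45 + 4114.49 + 448.38 = 205134.51
Ad valorem component: 205134.51 × 14% = 28718.83
Specific component: 2517 × 4.27 = 10747.59
Import duty = 28718.83 + 10747.59 = 39466.42
Buyer bears: inland to port 1066.85 + export clearance 219.57 + origin terminal 920.45 + freight 4114.49 + insurance 448.38 + delivery 1641.61 + duty 39466.42 = 47877.77
Landed cost = invoice 198364.77 + 47877.77 = 246242.54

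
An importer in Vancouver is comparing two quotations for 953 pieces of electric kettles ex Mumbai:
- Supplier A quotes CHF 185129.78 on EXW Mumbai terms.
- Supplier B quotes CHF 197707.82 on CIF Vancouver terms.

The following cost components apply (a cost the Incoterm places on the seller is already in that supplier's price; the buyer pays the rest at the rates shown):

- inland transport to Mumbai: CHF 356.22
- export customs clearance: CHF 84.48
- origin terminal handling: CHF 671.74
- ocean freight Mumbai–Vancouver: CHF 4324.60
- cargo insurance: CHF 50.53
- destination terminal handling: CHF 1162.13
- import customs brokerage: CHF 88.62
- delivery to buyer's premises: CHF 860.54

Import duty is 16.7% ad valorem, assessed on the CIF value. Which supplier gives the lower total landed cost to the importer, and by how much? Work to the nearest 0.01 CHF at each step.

Supplier A (EXW):
CIF value = EXW price + inland to port + export clearance + origin terminal + freight + insurance = 185129.78 + 356.22 + 84.48 + 671.74 + 4324.60 + 50.53 = 190617.35
Import duty = 190617.35 × 16.7% = 31833.10
Buyer bears (A): 356.22 + 84.48 + 671.74 + 4324.60 + 50.53 + 1162.13 + 88.62 + 860.54 = 7598.86
Landed cost (A) = invoice 185129.78 + 7598.86 + duty 31833.10 = 224561.74
Supplier B (CIF):
The CIF price already equals the CIF value: 197707.82
Import duty = 197707.82 × 16.7% = 33017.21
Buyer bears (B): 1162.13 + 88.62 + 860.54 = 2111.29
Landed cost (B) = invoice 197707.82 + 2111.29 + duty 33017.21 = 232836.32
Difference = |224561.74 − 232836.32| = 8274.58

Supplier A is cheaper by CHF 8274.58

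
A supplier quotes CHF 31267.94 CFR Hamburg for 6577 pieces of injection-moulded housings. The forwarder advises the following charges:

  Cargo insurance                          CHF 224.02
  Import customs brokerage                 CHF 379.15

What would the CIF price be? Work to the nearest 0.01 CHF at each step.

Not relevant to the conversion: brokerage — on the buyer under both terms; not part of either seller's price.
From CFR to CIF, the seller additionally bears: insurance.
CIF price = 31267.94 + 224.02 = 31491.96

CIF price: CHF 31491.96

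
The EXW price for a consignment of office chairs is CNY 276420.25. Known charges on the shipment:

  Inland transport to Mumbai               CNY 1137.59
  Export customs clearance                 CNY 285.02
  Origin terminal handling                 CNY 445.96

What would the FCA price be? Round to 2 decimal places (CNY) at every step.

FCA price: CNY 277842.86

Not relevant to the conversion: origin terminal — on the buyer under both terms; not part of either seller's price.
From EXW to FCA, the seller additionally bears: inland to port, export clearance.
FCA price = 276420.25 + 1137.59 + 285.02 = 277842.86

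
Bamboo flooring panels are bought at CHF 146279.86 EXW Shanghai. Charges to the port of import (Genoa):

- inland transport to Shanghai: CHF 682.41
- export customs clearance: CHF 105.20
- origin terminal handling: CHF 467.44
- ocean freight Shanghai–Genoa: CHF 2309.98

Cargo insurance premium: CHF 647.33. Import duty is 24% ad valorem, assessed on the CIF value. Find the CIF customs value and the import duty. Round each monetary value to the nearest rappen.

CIF = EXW price + pre-shipment costs + freight + insurance
CIF = 146279.86 + 682.41 + 105.20 + 467.44 + 2309.98 + 647.33 = 150492.22
Import duty = 150492.22 × 24% = 36118.13

CIF value: CHF 150492.22; import duty: CHF 36118.13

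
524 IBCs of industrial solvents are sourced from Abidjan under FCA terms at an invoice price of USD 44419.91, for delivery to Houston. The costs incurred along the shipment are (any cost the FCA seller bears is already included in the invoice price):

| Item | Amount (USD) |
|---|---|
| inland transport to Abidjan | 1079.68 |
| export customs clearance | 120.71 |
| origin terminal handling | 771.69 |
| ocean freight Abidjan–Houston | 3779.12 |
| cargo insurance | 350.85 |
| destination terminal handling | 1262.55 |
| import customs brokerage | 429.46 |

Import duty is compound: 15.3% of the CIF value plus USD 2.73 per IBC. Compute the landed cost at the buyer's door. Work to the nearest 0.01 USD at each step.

Total landed cost: USD 59990.30

FCA: the seller delivers export-cleared goods to the carrier; the buyer bears costs from that point.
Already in the invoice (seller's account under FCA): inland to port, export clearance — exclude.
CIF value = FCA price + origin terminal + freight + insurance = 44419.91 + 771.69 + 3779.12 + 350.85 = 49321.57
Ad valorem component: 49321.57 × 15.3% = 7546.20
Specific component: 524 × 2.73 = 1430.52
Import duty = 7546.20 + 1430.52 = 8976.72
Buyer bears: origin terminal 771.69 + freight 3779.12 + insurance 350.85 + destination terminal 1262.55 + brokerage 429.46 + duty 8976.72 = 15570.39
Landed cost = invoice 44419.91 + 15570.39 = 59990.30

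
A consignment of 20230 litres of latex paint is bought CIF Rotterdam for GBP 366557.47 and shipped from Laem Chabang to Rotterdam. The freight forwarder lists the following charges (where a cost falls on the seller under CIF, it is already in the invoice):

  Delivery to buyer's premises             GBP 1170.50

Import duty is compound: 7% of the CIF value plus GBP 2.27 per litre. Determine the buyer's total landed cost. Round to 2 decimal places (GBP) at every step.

CIF: the seller pays costs through ocean freight and marine insurance to the destination port.
The CIF price already equals the CIF value: 366557.47
Ad valorem component: 366557.47 × 7% = 25659.02
Specific component: 20230 × 2.27 = 45922.10
Import duty = 25659.02 + 45922.10 = 71581.12
Buyer bears: delivery 1170.50 + duty 71581.12 = 72751.62
Landed cost = invoice 366557.47 + 72751.62 = 439309.09

Total landed cost: GBP 439309.09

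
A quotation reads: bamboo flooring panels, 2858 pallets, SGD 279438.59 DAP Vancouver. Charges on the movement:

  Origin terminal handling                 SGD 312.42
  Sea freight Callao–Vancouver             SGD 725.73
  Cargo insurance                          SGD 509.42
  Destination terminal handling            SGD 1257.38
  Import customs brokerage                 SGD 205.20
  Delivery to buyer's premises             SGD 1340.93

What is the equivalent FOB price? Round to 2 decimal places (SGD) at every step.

FOB price: SGD 275605.13

Not relevant to the conversion: origin terminal — on the seller under both DAP and FOB; already in the DAP price and stays in the FOB price. brokerage — on the buyer under both terms; not part of either seller's price.
From DAP to FOB, the seller no longer bears: freight, insurance, destination terminal, delivery.
FOB price = 279438.59 − 725.73 − 509.42 − 1257.38 − 1340.93 = 275605.13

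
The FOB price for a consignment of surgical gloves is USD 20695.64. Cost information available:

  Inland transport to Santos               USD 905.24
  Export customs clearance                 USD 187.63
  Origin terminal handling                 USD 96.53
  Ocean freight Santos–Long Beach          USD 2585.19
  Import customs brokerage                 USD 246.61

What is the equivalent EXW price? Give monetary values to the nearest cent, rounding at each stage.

EXW price: USD 19506.24

Not relevant to the conversion: brokerage, freight — on the buyer under both terms; not part of either seller's price.
From FOB to EXW, the seller no longer bears: inland to port, export clearance, origin terminal.
EXW price = 20695.64 − 905.24 − 187.63 − 96.53 = 19506.24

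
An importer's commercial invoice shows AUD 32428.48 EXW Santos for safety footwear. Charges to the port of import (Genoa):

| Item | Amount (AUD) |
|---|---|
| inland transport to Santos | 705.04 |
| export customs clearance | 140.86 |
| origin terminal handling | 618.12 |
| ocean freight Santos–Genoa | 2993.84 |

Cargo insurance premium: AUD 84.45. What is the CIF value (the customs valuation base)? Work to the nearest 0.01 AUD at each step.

CIF value: AUD 36970.79

CIF = EXW price + pre-shipment costs + freight + insurance
CIF = 32428.48 + 705.04 + 140.86 + 618.12 + 2993.84 + 84.45 = 36970.79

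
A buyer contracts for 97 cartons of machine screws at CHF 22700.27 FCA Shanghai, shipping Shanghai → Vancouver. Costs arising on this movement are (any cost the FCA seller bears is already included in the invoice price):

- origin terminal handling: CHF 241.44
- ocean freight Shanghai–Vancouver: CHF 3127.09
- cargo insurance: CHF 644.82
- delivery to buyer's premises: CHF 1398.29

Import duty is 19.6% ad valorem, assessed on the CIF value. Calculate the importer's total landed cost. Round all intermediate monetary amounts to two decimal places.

FCA: the seller delivers export-cleared goods to the carrier; the buyer bears costs from that point.
CIF value = FCA price + origin terminal + freight + insurance = 22700.27 + 241.44 + 3127.09 + 644.82 = 26713.62
Import duty = 26713.62 × 19.6% = 5235.87
Buyer bears: origin terminal 241.44 + freight 3127.09 + insurance 644.82 + delivery 1398.29 + duty 5235.87 = 10647.51
Landed cost = invoice 22700.27 + 10647.51 = 33347.78

Total landed cost: CHF 33347.78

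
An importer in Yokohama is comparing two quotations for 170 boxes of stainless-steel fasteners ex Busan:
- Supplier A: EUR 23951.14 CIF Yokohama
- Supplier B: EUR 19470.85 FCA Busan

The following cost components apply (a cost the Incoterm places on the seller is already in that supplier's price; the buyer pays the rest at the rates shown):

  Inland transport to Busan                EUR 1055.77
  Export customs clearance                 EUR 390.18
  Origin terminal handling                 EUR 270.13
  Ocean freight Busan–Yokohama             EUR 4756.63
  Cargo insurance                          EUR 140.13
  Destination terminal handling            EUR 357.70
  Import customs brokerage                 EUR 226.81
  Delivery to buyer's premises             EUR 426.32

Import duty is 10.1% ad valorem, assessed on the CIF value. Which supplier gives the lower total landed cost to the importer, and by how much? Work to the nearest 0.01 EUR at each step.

Supplier A is cheaper by EUR 755.94

Supplier A (CIF):
The CIF price already equals the CIF value: 23951.14
Import duty = 23951.14 × 10.1% = 2419.07
Buyer bears (A): 357.70 + 226.81 + 426.32 = 1010.83
Landed cost (A) = invoice 23951.14 + 1010.83 + duty 2419.07 = 27381.04
Supplier B (FCA):
CIF value = FCA price + origin terminal + freight + insurance = 19470.85 + 270.13 + 4756.63 + 140.13 = 24637.74
Import duty = 24637.74 × 10.1% = 2488.41
Buyer bears (B): 270.13 + 4756.63 + 140.13 + 357.70 + 226.81 + 426.32 = 6177.72
Landed cost (B) = invoice 19470.85 + 6177.72 + duty 2488.41 = 28136.98
Difference = |27381.04 − 28136.98| = 755.94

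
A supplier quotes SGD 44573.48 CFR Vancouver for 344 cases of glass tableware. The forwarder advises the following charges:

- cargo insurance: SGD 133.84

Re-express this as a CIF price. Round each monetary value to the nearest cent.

CIF price: SGD 44707.32

From CFR to CIF, the seller additionally bears: insurance.
CIF price = 44573.48 + 133.84 = 44707.32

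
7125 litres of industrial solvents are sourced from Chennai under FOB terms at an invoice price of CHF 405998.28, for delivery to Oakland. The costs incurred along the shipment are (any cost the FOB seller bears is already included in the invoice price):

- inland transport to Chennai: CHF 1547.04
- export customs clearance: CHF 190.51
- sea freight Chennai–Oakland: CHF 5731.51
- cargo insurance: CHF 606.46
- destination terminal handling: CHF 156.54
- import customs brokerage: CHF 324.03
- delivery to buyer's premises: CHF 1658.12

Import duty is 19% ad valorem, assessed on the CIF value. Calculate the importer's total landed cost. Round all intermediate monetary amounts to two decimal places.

Total landed cost: CHF 492818.83

FOB: the seller bears costs until goods are on board at the origin port; the buyer bears freight, insurance and all costs thereafter.
Already in the invoice (seller's account under FOB): inland to port, export clearance — exclude.
CIF value = FOB price + freight + insurance = 405998.28 + 5731.51 + 606.46 = 412336.25
Import duty = 412336.25 × 19% = 78343.89
Buyer bears: freight 5731.51 + insurance 606.46 + destination terminal 156.54 + brokerage 324.03 + delivery 1658.12 + duty 78343.89 = 86820.55
Landed cost = invoice 405998.28 + 86820.55 = 492818.83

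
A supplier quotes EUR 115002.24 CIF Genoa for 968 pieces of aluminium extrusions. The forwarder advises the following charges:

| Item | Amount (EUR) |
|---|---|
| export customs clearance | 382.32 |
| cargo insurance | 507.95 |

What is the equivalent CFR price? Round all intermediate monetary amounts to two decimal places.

CFR price: EUR 114494.29

Not relevant to the conversion: export clearance — on the seller under both CIF and CFR; already in the CIF price and stays in the CFR price.
From CIF to CFR, the seller no longer bears: insurance.
CFR price = 115002.24 − 507.95 = 114494.29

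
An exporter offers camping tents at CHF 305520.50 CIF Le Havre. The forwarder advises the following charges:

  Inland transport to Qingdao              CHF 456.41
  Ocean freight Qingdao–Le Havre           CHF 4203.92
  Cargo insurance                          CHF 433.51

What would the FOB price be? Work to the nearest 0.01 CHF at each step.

Not relevant to the conversion: inland to port — on the seller under both CIF and FOB; already in the CIF price and stays in the FOB price.
From CIF to FOB, the seller no longer bears: freight, insurance.
FOB price = 305520.50 − 4203.92 − 433.51 = 300883.07

FOB price: CHF 300883.07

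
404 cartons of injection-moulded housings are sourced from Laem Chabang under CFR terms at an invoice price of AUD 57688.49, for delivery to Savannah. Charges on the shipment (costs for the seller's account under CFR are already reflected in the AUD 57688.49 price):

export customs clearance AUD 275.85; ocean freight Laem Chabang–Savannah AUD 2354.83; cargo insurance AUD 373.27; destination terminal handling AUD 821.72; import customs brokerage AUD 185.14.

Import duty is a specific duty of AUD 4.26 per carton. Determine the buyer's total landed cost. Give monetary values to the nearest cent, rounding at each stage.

Total landed cost: AUD 60789.66

CFR: the seller pays costs through ocean freight to the destination port, but not insurance.
Already in the invoice (seller's account under CFR): export clearance, freight — exclude.
CIF value = CFR price + insurance = 57688.49 + 373.27 = 58061.76
Import duty = 404 × 4.26 = 1721.04
Buyer bears: insurance 373.27 + destination terminal 821.72 + brokerage 185.14 + duty 1721.04 = 3101.17
Landed cost = invoice 57688.49 + 3101.17 = 60789.66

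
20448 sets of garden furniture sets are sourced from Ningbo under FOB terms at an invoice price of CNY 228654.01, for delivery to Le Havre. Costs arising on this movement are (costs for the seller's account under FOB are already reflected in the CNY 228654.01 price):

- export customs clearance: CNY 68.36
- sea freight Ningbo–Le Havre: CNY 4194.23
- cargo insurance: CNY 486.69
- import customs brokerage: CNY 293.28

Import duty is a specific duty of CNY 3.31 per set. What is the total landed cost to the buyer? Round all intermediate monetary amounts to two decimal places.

FOB: the seller bears costs until goods are on board at the origin port; the buyer bears freight, insurance and all costs thereafter.
Already in the invoice (seller's account under FOB): export clearance — exclude.
CIF value = FOB price + freight + insurance = 228654.01 + 4194.23 + 486.69 = 233334.93
Import duty = 20448 × 3.31 = 67682.88
Buyer bears: freight 4194.23 + insurance 486.69 + brokerage 293.28 + duty 67682.88 = 72657.08
Landed cost = invoice 228654.01 + 72657.08 = 301311.09

Total landed cost: CNY 301311.09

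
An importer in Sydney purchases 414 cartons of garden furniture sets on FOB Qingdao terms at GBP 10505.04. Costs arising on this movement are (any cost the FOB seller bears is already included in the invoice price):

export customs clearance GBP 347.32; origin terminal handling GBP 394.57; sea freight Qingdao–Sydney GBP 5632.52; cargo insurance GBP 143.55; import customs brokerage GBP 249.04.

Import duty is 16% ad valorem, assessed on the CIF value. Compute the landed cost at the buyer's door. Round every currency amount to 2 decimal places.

FOB: the seller bears costs until goods are on board at the origin port; the buyer bears freight, insurance and all costs thereafter.
Already in the invoice (seller's account under FOB): export clearance, origin terminal — exclude.
CIF value = FOB price + freight + insurance = 10505.04 + 5632.52 + 143.55 = 16281.11
Import duty = 16281.11 × 16% = 2604.98
Buyer bears: freight 5632.52 + insurance 143.55 + brokerage 249.04 + duty 2604.98 = 8630.09
Landed cost = invoice 10505.04 + 8630.09 = 19135.13

Total landed cost: GBP 19135.13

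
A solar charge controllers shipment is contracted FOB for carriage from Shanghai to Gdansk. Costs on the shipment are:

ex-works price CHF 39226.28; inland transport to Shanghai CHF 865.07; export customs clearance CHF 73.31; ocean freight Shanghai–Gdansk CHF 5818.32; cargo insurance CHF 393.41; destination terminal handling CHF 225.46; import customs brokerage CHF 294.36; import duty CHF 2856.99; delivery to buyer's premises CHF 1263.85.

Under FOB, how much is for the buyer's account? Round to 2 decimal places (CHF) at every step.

FOB: the seller bears costs until goods are on board at the origin port; the buyer bears freight, insurance and all costs thereafter.
Seller's account: goods 39226.28 + inland to port 865.07 + export clearance 73.31 = 40164.66
Buyer's account: freight 5818.32 + insurance 393.41 + destination terminal 225.46 + brokerage 294.36 + duty 2856.99 + delivery 1263.85 = 10852.39

Buyer's account: CHF 10852.39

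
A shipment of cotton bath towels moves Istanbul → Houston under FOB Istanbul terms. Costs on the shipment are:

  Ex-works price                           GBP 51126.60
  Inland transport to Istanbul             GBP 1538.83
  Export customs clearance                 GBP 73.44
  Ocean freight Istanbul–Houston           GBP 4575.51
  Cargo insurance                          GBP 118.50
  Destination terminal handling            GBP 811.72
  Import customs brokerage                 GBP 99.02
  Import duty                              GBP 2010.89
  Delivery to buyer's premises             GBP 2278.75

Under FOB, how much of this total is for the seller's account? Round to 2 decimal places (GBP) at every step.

FOB: the seller bears costs until goods are on board at the origin port; the buyer bears freight, insurance and all costs thereafter.
Seller's account: goods 51126.60 + inland to port 1538.83 + export clearance 73.44 = 52738.87
Buyer's account: freight 4575.51 + insurance 118.50 + destination terminal 811.72 + brokerage 99.02 + duty 2010.89 + delivery 2278.75 = 9894.39

Seller's account: GBP 52738.87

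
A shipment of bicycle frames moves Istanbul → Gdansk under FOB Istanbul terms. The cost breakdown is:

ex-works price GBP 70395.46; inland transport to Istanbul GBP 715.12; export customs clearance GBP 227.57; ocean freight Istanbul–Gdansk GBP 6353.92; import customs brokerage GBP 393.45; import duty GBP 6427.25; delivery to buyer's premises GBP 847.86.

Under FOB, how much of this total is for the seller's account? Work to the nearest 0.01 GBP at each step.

Seller's account: GBP 71338.15

FOB: the seller bears costs until goods are on board at the origin port; the buyer bears freight, insurance and all costs thereafter.
Seller's account: goods 70395.46 + inland to port 715.12 + export clearance 227.57 = 71338.15
Buyer's account: freight 6353.92 + brokerage 393.45 + duty 6427.25 + delivery 847.86 = 14022.48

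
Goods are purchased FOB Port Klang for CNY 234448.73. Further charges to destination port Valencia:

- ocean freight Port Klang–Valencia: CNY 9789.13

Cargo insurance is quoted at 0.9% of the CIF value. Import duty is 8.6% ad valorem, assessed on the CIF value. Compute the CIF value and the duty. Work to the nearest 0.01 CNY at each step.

Let C be the CIF value. C = FOB price + freight + 0.9% × C
C − 0.9% × C = 234448.73 + 9789.13
0.991 × C = 244237.86
C = 244237.86 / 0.991 = 246455.96
Insurance premium = 0.9% × 246455.96 = 2218.10
Import duty = 246455.96 × 8.6% = 21195.21

CIF value: CNY 246455.96; import duty: CNY 21195.21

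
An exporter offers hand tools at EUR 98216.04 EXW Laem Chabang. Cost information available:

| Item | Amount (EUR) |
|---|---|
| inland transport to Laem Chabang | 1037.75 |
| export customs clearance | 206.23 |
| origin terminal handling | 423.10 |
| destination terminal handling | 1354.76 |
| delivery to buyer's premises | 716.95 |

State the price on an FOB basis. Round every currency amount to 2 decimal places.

FOB price: EUR 99883.12

Not relevant to the conversion: delivery, destination terminal — on the buyer under both terms; not part of either seller's price.
From EXW to FOB, the seller additionally bears: inland to port, export clearance, origin terminal.
FOB price = 98216.04 + 1037.75 + 206.23 + 423.10 = 99883.12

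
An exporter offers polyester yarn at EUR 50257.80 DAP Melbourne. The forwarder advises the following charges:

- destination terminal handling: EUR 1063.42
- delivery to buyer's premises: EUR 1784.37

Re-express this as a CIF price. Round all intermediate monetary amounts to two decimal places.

From DAP to CIF, the seller no longer bears: destination terminal, delivery.
CIF price = 50257.80 − 1063.42 − 1784.37 = 47410.01

CIF price: EUR 47410.01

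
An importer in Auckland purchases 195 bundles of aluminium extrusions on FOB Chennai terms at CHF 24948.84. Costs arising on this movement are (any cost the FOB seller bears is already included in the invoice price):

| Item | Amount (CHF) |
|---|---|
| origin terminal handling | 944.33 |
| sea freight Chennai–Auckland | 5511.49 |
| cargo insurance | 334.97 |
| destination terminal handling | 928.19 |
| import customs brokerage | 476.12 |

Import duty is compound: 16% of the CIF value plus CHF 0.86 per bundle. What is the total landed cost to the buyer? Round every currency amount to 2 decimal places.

Total landed cost: CHF 37294.56

FOB: the seller bears costs until goods are on board at the origin port; the buyer bears freight, insurance and all costs thereafter.
Already in the invoice (seller's account under FOB): origin terminal — exclude.
CIF value = FOB price + freight + insurance = 24948.84 + 5511.49 + 334.97 = 30795.30
Ad valorem component: 30795.30 × 16% = 4927.25
Specific component: 195 × 0.86 = 167.70
Import duty = 4927.25 + 167.70 = 5094.95
Buyer bears: freight 5511.49 + insurance 334.97 + destination terminal 928.19 + brokerage 476.12 + duty 5094.95 = 12345.72
Landed cost = invoice 24948.84 + 12345.72 = 37294.56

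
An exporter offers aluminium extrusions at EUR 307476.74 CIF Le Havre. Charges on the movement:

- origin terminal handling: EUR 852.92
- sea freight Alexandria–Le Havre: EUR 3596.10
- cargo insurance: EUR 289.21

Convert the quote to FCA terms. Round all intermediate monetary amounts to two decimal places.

From CIF to FCA, the seller no longer bears: origin terminal, freight, insurance.
FCA price = 307476.74 − 852.92 − 3596.10 − 289.21 = 302738.51

FCA price: EUR 302738.51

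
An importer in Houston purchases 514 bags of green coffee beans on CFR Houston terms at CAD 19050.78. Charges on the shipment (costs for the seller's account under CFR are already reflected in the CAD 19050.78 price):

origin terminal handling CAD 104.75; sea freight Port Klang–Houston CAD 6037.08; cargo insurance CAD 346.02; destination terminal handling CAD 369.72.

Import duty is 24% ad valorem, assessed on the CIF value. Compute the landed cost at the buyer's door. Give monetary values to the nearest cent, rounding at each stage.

Total landed cost: CAD 24421.75

CFR: the seller pays costs through ocean freight to the destination port, but not insurance.
Already in the invoice (seller's account under CFR): origin terminal, freight — exclude.
CIF value = CFR price + insurance = 19050.78 + 346.02 = 19396.80
Import duty = 19396.80 × 24% = 4655.23
Buyer bears: insurance 346.02 + destination terminal 369.72 + duty 4655.23 = 5370.97
Landed cost = invoice 19050.78 + 5370.97 = 24421.75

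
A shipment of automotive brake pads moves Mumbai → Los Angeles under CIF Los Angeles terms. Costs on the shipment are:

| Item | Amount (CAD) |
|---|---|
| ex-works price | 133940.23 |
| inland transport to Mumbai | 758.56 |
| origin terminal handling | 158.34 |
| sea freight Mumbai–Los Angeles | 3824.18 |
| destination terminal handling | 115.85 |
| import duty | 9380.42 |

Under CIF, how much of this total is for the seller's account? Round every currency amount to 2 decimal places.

Seller's account: CAD 138681.31

CIF: the seller pays costs through ocean freight and marine insurance to the destination port.
Seller's account: goods 133940.23 + inland to port 758.56 + origin terminal 158.34 + freight 3824.18 = 138681.31
Buyer's account: destination terminal 115.85 + duty 9380.42 = 9496.27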